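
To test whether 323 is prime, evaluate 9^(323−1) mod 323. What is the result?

251

9^1 ≡ 9 (mod 323)
9^2 ≡ 9^2 = 81 ≡ 81 (mod 323)
9^4 ≡ 81^2 = 6561 ≡ 101 (mod 323)
9^8 ≡ 101^2 = 10201 ≡ 188 (mod 323)
9^16 ≡ 188^2 = 35344 ≡ 137 (mod 323)
9^32 ≡ 137^2 = 18769 ≡ 35 (mod 323)
9^64 ≡ 35^2 = 1225 ≡ 256 (mod 323)
9^128 ≡ 256^2 = 65536 ≡ 290 (mod 323)
9^256 ≡ 290^2 = 84100 ≡ 120 (mod 323)
322 = 256 + 64 + 2 in binary powers of 2.
So 9^322 ≡ 120 · 256 · 81 ≡ 251 (mod 323).
Since 251 ≠ 1, base 9 is a Fermat witness: 323 is composite.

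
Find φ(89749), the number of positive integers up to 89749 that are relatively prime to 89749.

Factor: 89749 = 11 · 41 · 199.
φ(89749) = (11−1) · (41−1) · (199−1) = 10 · 40 · 198 = 79200.

79200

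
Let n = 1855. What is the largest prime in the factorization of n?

53

1855 = 5 · 371
371 = 7 · 53
53 is prime.
So 1855 = 5 · 7 · 53; the largest prime factor is 53.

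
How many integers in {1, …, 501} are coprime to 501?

332

Factor: 501 = 3 · 167.
φ(501) = (3−1) · (167−1) = 2 · 166 = 332.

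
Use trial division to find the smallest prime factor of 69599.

79

69599 is odd.
Digit sum 38, not divisible by 3.
Ends in 9: not divisible by 5.
7: 69599 = 7·9942 + 5
11: 69599 = 11·6327 + 2
13: 69599 = 13·5353 + 10
17: 69599 = 17·4094 + 1
19: 69599 = 19·3663 + 2
23: 69599 = 23·3026 + 1
29: 69599 = 29·2399 + 28
31: 69599 = 31·2245 + 4
37: 69599 = 37·1881 + 2
41: 69599 = 41·1697 + 22
43: 69599 = 43·1618 + 25
47: 69599 = 47·1480 + 39
53: 69599 = 53·1313 + 10
59: 69599 = 59·1179 + 38
61: 69599 = 61·1140 + 59
67: 69599 = 67·1038 + 53
71: 69599 = 71·980 + 19
73: 69599 = 73·953 + 30
79: 69599 = 79·881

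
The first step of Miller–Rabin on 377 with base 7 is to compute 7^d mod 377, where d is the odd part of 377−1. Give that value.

377 − 1 = 376 = 2^3 · 47, so d = 47.
7^1 ≡ 7 (mod 377)
7^2 ≡ 7^2 = 49 ≡ 49 (mod 377)
7^4 ≡ 49^2 = 2401 ≡ 139 (mod 377)
7^8 ≡ 139^2 = 19321 ≡ 94 (mod 377)
7^16 ≡ 94^2 = 8836 ≡ 165 (mod 377)
7^32 ≡ 165^2 = 27225 ≡ 81 (mod 377)
47 = 32 + 8 + 4 + 2 + 1 in binary powers of 2.
So 7^47 ≡ 81 · 94 · 139 · 49 · 7 ≡ 132 (mod 377).
Squaring chain: 132 → 82 → 315; never reaches −1, so base 7 is a Miller–Rabin witness that 377 is composite.

132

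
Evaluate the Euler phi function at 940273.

Factor: 940273 = 53 · 113 · 157.
φ(940273) = (53−1) · (113−1) · (157−1) = 52 · 112 · 156 = 908544.

908544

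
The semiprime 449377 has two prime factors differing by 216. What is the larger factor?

787

Since p = q + 216, we have 449377 = q(q + 216), so q² + 216q − 449377 = 0.
Discriminant: 216² + 4·449377 = 46656 + 1797508 = 1844164; √1844164 = 1358.
q = (−216 + 1358)/2 = 571, and p = q + 216 = 787.
Check: 571 · 787 = 449377.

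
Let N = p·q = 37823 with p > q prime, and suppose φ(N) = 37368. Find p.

φ(n) = (p−1)(q−1) = n − (p+q) + 1, so p + q = 37823 − 37368 + 1 = 456.
p and q are the roots of t² − 456t + 37823 = 0.
Discriminant: 456² − 4·37823 = 207936 − 151292 = 56644; √56644 = 238.
q = (456 − 238)/2 = 109, p = (456 + 238)/2 = 347.
Check: 109 · 347 = 37823.

347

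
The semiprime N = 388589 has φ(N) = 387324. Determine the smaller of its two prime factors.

523

φ(n) = (p−1)(q−1) = n − (p+q) + 1, so p + q = 388589 − 387324 + 1 = 1266.
p and q are the roots of t² − 1266t + 388589 = 0.
Discriminant: 1266² − 4·388589 = 1602756 − 1554356 = 48400; √48400 = 220.
q = (1266 − 220)/2 = 523, p = (1266 + 220)/2 = 743.
Check: 523 · 743 = 388589.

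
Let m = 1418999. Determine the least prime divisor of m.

1418999 is odd.
Digit sum 41, not divisible by 3.
Ends in 9: not divisible by 5.
7: 1418999 = 7·202714 + 1
11: 1418999 = 11·128999 + 10
13: 1418999 = 13·109153 + 10
17: 1418999 = 17·83470 + 9
19: 1418999 = 19·74684 + 3
23: 1418999 = 23·61695 + 14
29: 1418999 = 29·48931

29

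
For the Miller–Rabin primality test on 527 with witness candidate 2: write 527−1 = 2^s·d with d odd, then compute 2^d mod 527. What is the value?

349

527 − 1 = 526 = 2^1 · 263, so d = 263.
2^1 ≡ 2 (mod 527)
2^2 ≡ 2^2 = 4 ≡ 4 (mod 527)
2^4 ≡ 4^2 = 16 ≡ 16 (mod 527)
2^8 ≡ 16^2 = 256 ≡ 256 (mod 527)
2^16 ≡ 256^2 = 65536 ≡ 188 (mod 527)
2^32 ≡ 188^2 = 35344 ≡ 35 (mod 527)
2^64 ≡ 35^2 = 1225 ≡ 171 (mod 527)
2^128 ≡ 171^2 = 29241 ≡ 256 (mod 527)
2^256 ≡ 256^2 = 65536 ≡ 188 (mod 527)
263 = 256 + 4 + 2 + 1 in binary powers of 2.
So 2^263 ≡ 188 · 16 · 4 · 2 ≡ 349 (mod 527).
Squaring chain: 349; never reaches −1, so base 2 is a Miller–Rabin witness that 527 is composite.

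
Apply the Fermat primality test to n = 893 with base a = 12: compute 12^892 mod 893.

178

12^1 ≡ 12 (mod 893)
12^2 ≡ 12^2 = 144 ≡ 144 (mod 893)
12^4 ≡ 144^2 = 20736 ≡ 197 (mod 893)
12^8 ≡ 197^2 = 38809 ≡ 410 (mod 893)
12^16 ≡ 410^2 = 168100 ≡ 216 (mod 893)
12^32 ≡ 216^2 = 46656 ≡ 220 (mod 893)
12^64 ≡ 220^2 = 48400 ≡ 178 (mod 893)
12^128 ≡ 178^2 = 31684 ≡ 429 (mod 893)
12^256 ≡ 429^2 = 184041 ≡ 83 (mod 893)
12^512 ≡ 83^2 = 6889 ≡ 638 (mod 893)
892 = 512 + 256 + 64 + 32 + 16 + 8 + 4 in binary powers of 2.
So 12^892 ≡ 638 · 83 · 178 · 220 · 216 · 410 · 197 ≡ 178 (mod 893).
Since 178 ≠ 1, base 12 is a Fermat witness: 893 is composite.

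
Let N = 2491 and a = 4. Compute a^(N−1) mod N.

947

4^1 ≡ 4 (mod 2491)
4^2 ≡ 4^2 = 16 ≡ 16 (mod 2491)
4^4 ≡ 16^2 = 256 ≡ 256 (mod 2491)
4^8 ≡ 256^2 = 65536 ≡ 770 (mod 2491)
4^16 ≡ 770^2 = 592900 ≡ 42 (mod 2491)
4^32 ≡ 42^2 = 1764 ≡ 1764 (mod 2491)
4^64 ≡ 1764^2 = 3111696 ≡ 437 (mod 2491)
4^128 ≡ 437^2 = 190969 ≡ 1653 (mod 2491)
4^256 ≡ 1653^2 = 2732409 ≡ 2273 (mod 2491)
4^512 ≡ 2273^2 = 5166529 ≡ 195 (mod 2491)
4^1024 ≡ 195^2 = 38025 ≡ 660 (mod 2491)
4^2048 ≡ 660^2 = 435600 ≡ 2166 (mod 2491)
2490 = 2048 + 256 + 128 + 32 + 16 + 8 + 2 in binary powers of 2.
So 4^2490 ≡ 2166 · 2273 · 1653 · 1764 · 42 · 770 · 16 ≡ 947 (mod 2491).
Since 947 ≠ 1, base 4 is a Fermat witness: 2491 is composite.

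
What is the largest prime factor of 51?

51 = 3 · 17
17 is prime.
So 51 = 3 · 17; the largest prime factor is 17.

17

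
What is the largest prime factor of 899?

31

899 = 29 · 31
31 is prime.
So 899 = 29 · 31; the largest prime factor is 31.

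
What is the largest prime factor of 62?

62 = 2 · 31
31 is prime.
So 62 = 2 · 31; the largest prime factor is 31.

31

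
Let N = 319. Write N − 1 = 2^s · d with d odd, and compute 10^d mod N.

21

319 − 1 = 318 = 2^1 · 159, so d = 159.
10^1 ≡ 10 (mod 319)
10^2 ≡ 10^2 = 100 ≡ 100 (mod 319)
10^4 ≡ 100^2 = 10000 ≡ 111 (mod 319)
10^8 ≡ 111^2 = 12321 ≡ 199 (mod 319)
10^16 ≡ 199^2 = 39601 ≡ 45 (mod 319)
10^32 ≡ 45^2 = 2025 ≡ 111 (mod 319)
10^64 ≡ 111^2 = 12321 ≡ 199 (mod 319)
10^128 ≡ 199^2 = 39601 ≡ 45 (mod 319)
159 = 128 + 16 + 8 + 4 + 2 + 1 in binary powers of 2.
So 10^159 ≡ 45 · 45 · 199 · 111 · 100 · 10 ≡ 21 (mod 319).
Squaring chain: 21; never reaches −1, so base 10 is a Miller–Rabin witness that 319 is composite.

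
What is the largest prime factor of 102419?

102419 = 23 · 4453
4453 = 61 · 73
73 is prime.
So 102419 = 23 · 61 · 73; the largest prime factor is 73.

73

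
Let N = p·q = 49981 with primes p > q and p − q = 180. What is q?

151

Since p = q + 180, we have 49981 = q(q + 180), so q² + 180q − 49981 = 0.
Discriminant: 180² + 4·49981 = 32400 + 199924 = 232324; √232324 = 482.
q = (−180 + 482)/2 = 151, and p = q + 180 = 331.
Check: 151 · 331 = 49981.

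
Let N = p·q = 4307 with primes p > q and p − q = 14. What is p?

Since p = q + 14, we have 4307 = q(q + 14), so q² + 14q − 4307 = 0.
Discriminant: 14² + 4·4307 = 196 + 17228 = 17424; √17424 = 132.
q = (−14 + 132)/2 = 59, and p = q + 14 = 73.
Check: 59 · 73 = 4307.

73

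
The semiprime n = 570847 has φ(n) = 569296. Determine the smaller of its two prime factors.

599

φ(n) = (p−1)(q−1) = n − (p+q) + 1, so p + q = 570847 − 569296 + 1 = 1552.
p and q are the roots of t² − 1552t + 570847 = 0.
Discriminant: 1552² − 4·570847 = 2408704 − 2283388 = 125316; √125316 = 354.
q = (1552 − 354)/2 = 599, p = (1552 + 354)/2 = 953.
Check: 599 · 953 = 570847.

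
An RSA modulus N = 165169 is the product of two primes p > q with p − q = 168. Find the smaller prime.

Since p = q + 168, we have 165169 = q(q + 168), so q² + 168q − 165169 = 0.
Discriminant: 168² + 4·165169 = 28224 + 660676 = 688900; √688900 = 830.
q = (−168 + 830)/2 = 331, and p = q + 168 = 499.
Check: 331 · 499 = 165169.

331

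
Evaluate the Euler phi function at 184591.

165120

Factor: 184591 = 11 · 97 · 173.
φ(184591) = (11−1) · (97−1) · (173−1) = 10 · 96 · 172 = 165120.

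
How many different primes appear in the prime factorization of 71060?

5

71060 = 2^2 · 17765
17765 = 5 · 3553
3553 = 11 · 323
323 = 17 · 19
71060 = 2^2 · 5 · 11 · 17 · 19, which has 5 distinct prime factors.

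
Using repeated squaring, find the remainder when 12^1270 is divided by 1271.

893

12^1 ≡ 12 (mod 1271)
12^2 ≡ 12^2 = 144 ≡ 144 (mod 1271)
12^4 ≡ 144^2 = 20736 ≡ 400 (mod 1271)
12^8 ≡ 400^2 = 160000 ≡ 1125 (mod 1271)
12^16 ≡ 1125^2 = 1265625 ≡ 980 (mod 1271)
12^32 ≡ 980^2 = 960400 ≡ 795 (mod 1271)
12^64 ≡ 795^2 = 632025 ≡ 338 (mod 1271)
12^128 ≡ 338^2 = 114244 ≡ 1125 (mod 1271)
12^256 ≡ 1125^2 = 1265625 ≡ 980 (mod 1271)
12^512 ≡ 980^2 = 960400 ≡ 795 (mod 1271)
12^1024 ≡ 795^2 = 632025 ≡ 338 (mod 1271)
1270 = 1024 + 128 + 64 + 32 + 16 + 4 + 2 in binary powers of 2.
So 12^1270 ≡ 338 · 1125 · 338 · 795 · 980 · 400 · 144 ≡ 893 (mod 1271).
Since 893 ≠ 1, base 12 is a Fermat witness: 1271 is composite.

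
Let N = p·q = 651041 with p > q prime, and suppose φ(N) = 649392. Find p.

997

φ(n) = (p−1)(q−1) = n − (p+q) + 1, so p + q = 651041 − 649392 + 1 = 1650.
p and q are the roots of t² − 1650t + 651041 = 0.
Discriminant: 1650² − 4·651041 = 2722500 − 2604164 = 118336; √118336 = 344.
q = (1650 − 344)/2 = 653, p = (1650 + 344)/2 = 997.
Check: 653 · 997 = 651041.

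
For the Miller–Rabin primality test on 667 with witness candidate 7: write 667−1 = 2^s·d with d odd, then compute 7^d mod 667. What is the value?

667 − 1 = 666 = 2^1 · 333, so d = 333.
7^1 ≡ 7 (mod 667)
7^2 ≡ 7^2 = 49 ≡ 49 (mod 667)
7^4 ≡ 49^2 = 2401 ≡ 400 (mod 667)
7^8 ≡ 400^2 = 160000 ≡ 587 (mod 667)
7^16 ≡ 587^2 = 344569 ≡ 397 (mod 667)
7^32 ≡ 397^2 = 157609 ≡ 197 (mod 667)
7^64 ≡ 197^2 = 38809 ≡ 123 (mod 667)
7^128 ≡ 123^2 = 15129 ≡ 455 (mod 667)
7^256 ≡ 455^2 = 207025 ≡ 255 (mod 667)
333 = 256 + 64 + 8 + 4 + 1 in binary powers of 2.
So 7^333 ≡ 255 · 123 · 587 · 400 · 7 ≡ 458 (mod 667).
Squaring chain: 458; never reaches −1, so base 7 is a Miller–Rabin witness that 667 is composite.

458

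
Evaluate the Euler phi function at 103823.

101614

Factor: 103823 = 47^3.
φ(103823) = 47^2·(47−1) = 101614.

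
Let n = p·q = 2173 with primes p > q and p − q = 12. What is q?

41

Since p = q + 12, we have 2173 = q(q + 12), so q² + 12q − 2173 = 0.
Discriminant: 12² + 4·2173 = 144 + 8692 = 8836; √8836 = 94.
q = (−12 + 94)/2 = 41, and p = q + 12 = 53.
Check: 41 · 53 = 2173.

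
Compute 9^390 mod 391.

9^1 ≡ 9 (mod 391)
9^2 ≡ 9^2 = 81 ≡ 81 (mod 391)
9^4 ≡ 81^2 = 6561 ≡ 305 (mod 391)
9^8 ≡ 305^2 = 93025 ≡ 358 (mod 391)
9^16 ≡ 358^2 = 128164 ≡ 307 (mod 391)
9^32 ≡ 307^2 = 94249 ≡ 18 (mod 391)
9^64 ≡ 18^2 = 324 ≡ 324 (mod 391)
9^128 ≡ 324^2 = 104976 ≡ 188 (mod 391)
9^256 ≡ 188^2 = 35344 ≡ 154 (mod 391)
390 = 256 + 128 + 4 + 2 in binary powers of 2.
So 9^390 ≡ 154 · 188 · 305 · 81 ≡ 123 (mod 391).
Since 123 ≠ 1, base 9 is a Fermat witness: 391 is composite.

123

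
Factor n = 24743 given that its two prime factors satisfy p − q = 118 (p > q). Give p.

Since p = q + 118, we have 24743 = q(q + 118), so q² + 118q − 24743 = 0.
Discriminant: 118² + 4·24743 = 13924 + 98972 = 112896; √112896 = 336.
q = (−118 + 336)/2 = 109, and p = q + 118 = 227.
Check: 109 · 227 = 24743.

227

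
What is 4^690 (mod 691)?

4^1 ≡ 4 (mod 691)
4^2 ≡ 4^2 = 16 ≡ 16 (mod 691)
4^4 ≡ 16^2 = 256 ≡ 256 (mod 691)
4^8 ≡ 256^2 = 65536 ≡ 582 (mod 691)
4^16 ≡ 582^2 = 338724 ≡ 134 (mod 691)
4^32 ≡ 134^2 = 17956 ≡ 681 (mod 691)
4^64 ≡ 681^2 = 463761 ≡ 100 (mod 691)
4^128 ≡ 100^2 = 10000 ≡ 326 (mod 691)
4^256 ≡ 326^2 = 106276 ≡ 553 (mod 691)
4^512 ≡ 553^2 = 305809 ≡ 387 (mod 691)
690 = 512 + 128 + 32 + 16 + 2 in binary powers of 2.
So 4^690 ≡ 387 · 326 · 681 · 134 · 16 ≡ 1 (mod 691).
Since the result is 1, base 4 gives no evidence that 691 is composite.

1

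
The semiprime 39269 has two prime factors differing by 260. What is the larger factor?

Since p = q + 260, we have 39269 = q(q + 260), so q² + 260q − 39269 = 0.
Discriminant: 260² + 4·39269 = 67600 + 157076 = 224676; √224676 = 474.
q = (−260 + 474)/2 = 107, and p = q + 260 = 367.
Check: 107 · 367 = 39269.

367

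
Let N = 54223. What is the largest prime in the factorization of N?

97

54223 = 13 · 4171
4171 = 43 · 97
97 is prime.
So 54223 = 13 · 43 · 97; the largest prime factor is 97.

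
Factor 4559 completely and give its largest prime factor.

4559 = 47 · 97
97 is prime.
So 4559 = 47 · 97; the largest prime factor is 97.

97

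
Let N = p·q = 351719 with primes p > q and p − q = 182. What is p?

Since p = q + 182, we have 351719 = q(q + 182), so q² + 182q − 351719 = 0.
Discriminant: 182² + 4·351719 = 33124 + 1406876 = 1440000; √1440000 = 1200.
q = (−182 + 1200)/2 = 509, and p = q + 182 = 691.
Check: 509 · 691 = 351719.

691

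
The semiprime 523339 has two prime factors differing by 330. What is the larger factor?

907

Since p = q + 330, we have 523339 = q(q + 330), so q² + 330q − 523339 = 0.
Discriminant: 330² + 4·523339 = 108900 + 2093356 = 2202256; √2202256 = 1484.
q = (−330 + 1484)/2 = 577, and p = q + 330 = 907.
Check: 577 · 907 = 523339.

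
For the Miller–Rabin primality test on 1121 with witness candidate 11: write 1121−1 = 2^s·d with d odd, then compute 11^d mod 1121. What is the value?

976

1121 − 1 = 1120 = 2^5 · 35, so d = 35.
11^1 ≡ 11 (mod 1121)
11^2 ≡ 11^2 = 121 ≡ 121 (mod 1121)
11^4 ≡ 121^2 = 14641 ≡ 68 (mod 1121)
11^8 ≡ 68^2 = 4624 ≡ 140 (mod 1121)
11^16 ≡ 140^2 = 19600 ≡ 543 (mod 1121)
11^32 ≡ 543^2 = 294849 ≡ 26 (mod 1121)
35 = 32 + 2 + 1 in binary powers of 2.
So 11^35 ≡ 26 · 121 · 11 ≡ 976 (mod 1121).
Squaring chain: 976 → 847 → 1090 → 961 → 938; never reaches −1, so base 11 is a Miller–Rabin witness that 1121 is composite.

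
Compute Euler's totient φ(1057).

Factor: 1057 = 7 · 151.
φ(1057) = (7−1) · (151−1) = 6 · 150 = 900.

900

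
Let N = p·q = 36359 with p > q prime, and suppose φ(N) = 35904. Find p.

353

φ(n) = (p−1)(q−1) = n − (p+q) + 1, so p + q = 36359 − 35904 + 1 = 456.
p and q are the roots of t² − 456t + 36359 = 0.
Discriminant: 456² − 4·36359 = 207936 − 145436 = 62500; √62500 = 250.
q = (456 − 250)/2 = 103, p = (456 + 250)/2 = 353.
Check: 103 · 353 = 36359.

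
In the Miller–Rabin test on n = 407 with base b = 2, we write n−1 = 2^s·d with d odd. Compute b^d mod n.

338

407 − 1 = 406 = 2^1 · 203, so d = 203.
2^1 ≡ 2 (mod 407)
2^2 ≡ 2^2 = 4 ≡ 4 (mod 407)
2^4 ≡ 4^2 = 16 ≡ 16 (mod 407)
2^8 ≡ 16^2 = 256 ≡ 256 (mod 407)
2^16 ≡ 256^2 = 65536 ≡ 9 (mod 407)
2^32 ≡ 9^2 = 81 ≡ 81 (mod 407)
2^64 ≡ 81^2 = 6561 ≡ 49 (mod 407)
2^128 ≡ 49^2 = 2401 ≡ 366 (mod 407)
203 = 128 + 64 + 8 + 2 + 1 in binary powers of 2.
So 2^203 ≡ 366 · 49 · 256 · 4 · 2 ≡ 338 (mod 407).
Squaring chain: 338; never reaches −1, so base 2 is a Miller–Rabin witness that 407 is composite.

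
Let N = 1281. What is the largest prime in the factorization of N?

61

1281 = 3 · 427
427 = 7 · 61
61 is prime.
So 1281 = 3 · 7 · 61; the largest prime factor is 61.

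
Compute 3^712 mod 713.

3^1 ≡ 3 (mod 713)
3^2 ≡ 3^2 = 9 ≡ 9 (mod 713)
3^4 ≡ 9^2 = 81 ≡ 81 (mod 713)
3^8 ≡ 81^2 = 6561 ≡ 144 (mod 713)
3^16 ≡ 144^2 = 20736 ≡ 59 (mod 713)
3^32 ≡ 59^2 = 3481 ≡ 629 (mod 713)
3^64 ≡ 629^2 = 395641 ≡ 639 (mod 713)
3^128 ≡ 639^2 = 408321 ≡ 485 (mod 713)
3^256 ≡ 485^2 = 235225 ≡ 648 (mod 713)
3^512 ≡ 648^2 = 419904 ≡ 660 (mod 713)
712 = 512 + 128 + 64 + 8 in binary powers of 2.
So 3^712 ≡ 660 · 485 · 639 · 144 ≡ 696 (mod 713).
Since 696 ≠ 1, base 3 is a Fermat witness: 713 is composite.

696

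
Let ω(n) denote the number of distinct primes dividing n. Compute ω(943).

943 = 23 · 41
943 = 23 · 41, which has 2 distinct prime factors.

2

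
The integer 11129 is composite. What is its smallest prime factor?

11129 is odd.
Digit sum 14, not divisible by 3.
Ends in 9: not divisible by 5.
7: 11129 = 7·1589 + 6
11: 11129 = 11·1011 + 8
13: 11129 = 13·856 + 1
17: 11129 = 17·654 + 11
19: 11129 = 19·585 + 14
23: 11129 = 23·483 + 20
29: 11129 = 29·383 + 22
31: 11129 = 31·359

31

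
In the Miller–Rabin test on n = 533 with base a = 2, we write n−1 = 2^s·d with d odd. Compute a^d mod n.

533 − 1 = 532 = 2^2 · 133, so d = 133.
2^1 ≡ 2 (mod 533)
2^2 ≡ 2^2 = 4 ≡ 4 (mod 533)
2^4 ≡ 4^2 = 16 ≡ 16 (mod 533)
2^8 ≡ 16^2 = 256 ≡ 256 (mod 533)
2^16 ≡ 256^2 = 65536 ≡ 510 (mod 533)
2^32 ≡ 510^2 = 260100 ≡ 529 (mod 533)
2^64 ≡ 529^2 = 279841 ≡ 16 (mod 533)
2^128 ≡ 16^2 = 256 ≡ 256 (mod 533)
133 = 128 + 4 + 1 in binary powers of 2.
So 2^133 ≡ 256 · 16 · 2 ≡ 197 (mod 533).
Squaring chain: 197 → 433; never reaches −1, so base 2 is a Miller–Rabin witness that 533 is composite.

197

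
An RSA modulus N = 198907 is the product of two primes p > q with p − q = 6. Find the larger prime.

Since p = q + 6, we have 198907 = q(q + 6), so q² + 6q − 198907 = 0.
Discriminant: 6² + 4·198907 = 36 + 795628 = 795664; √795664 = 892.
q = (−6 + 892)/2 = 443, and p = q + 6 = 449.
Check: 443 · 449 = 198907.

449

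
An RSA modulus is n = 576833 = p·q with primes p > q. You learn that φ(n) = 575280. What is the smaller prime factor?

φ(n) = (p−1)(q−1) = n − (p+q) + 1, so p + q = 576833 − 575280 + 1 = 1554.
p and q are the roots of t² − 1554t + 576833 = 0.
Discriminant: 1554² − 4·576833 = 2414916 − 2307332 = 107584; √107584 = 328.
q = (1554 − 328)/2 = 613, p = (1554 + 328)/2 = 941.
Check: 613 · 941 = 576833.

613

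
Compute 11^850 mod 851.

26

11^1 ≡ 11 (mod 851)
11^2 ≡ 11^2 = 121 ≡ 121 (mod 851)
11^4 ≡ 121^2 = 14641 ≡ 174 (mod 851)
11^8 ≡ 174^2 = 30276 ≡ 491 (mod 851)
11^16 ≡ 491^2 = 241081 ≡ 248 (mod 851)
11^32 ≡ 248^2 = 61504 ≡ 232 (mod 851)
11^64 ≡ 232^2 = 53824 ≡ 211 (mod 851)
11^128 ≡ 211^2 = 44521 ≡ 269 (mod 851)
11^256 ≡ 269^2 = 72361 ≡ 26 (mod 851)
11^512 ≡ 26^2 = 676 ≡ 676 (mod 851)
850 = 512 + 256 + 64 + 16 + 2 in binary powers of 2.
So 11^850 ≡ 676 · 26 · 211 · 248 · 121 ≡ 26 (mod 851).
Since 26 ≠ 1, base 11 is a Fermat witness: 851 is composite.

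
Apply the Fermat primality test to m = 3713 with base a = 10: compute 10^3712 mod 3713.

10^1 ≡ 10 (mod 3713)
10^2 ≡ 10^2 = 100 ≡ 100 (mod 3713)
10^4 ≡ 100^2 = 10000 ≡ 2574 (mod 3713)
10^8 ≡ 2574^2 = 6625476 ≡ 1484 (mod 3713)
10^16 ≡ 1484^2 = 2202256 ≡ 447 (mod 3713)
10^32 ≡ 447^2 = 199809 ≡ 3020 (mod 3713)
10^64 ≡ 3020^2 = 9120400 ≡ 1272 (mod 3713)
10^128 ≡ 1272^2 = 1617984 ≡ 2829 (mod 3713)
10^256 ≡ 2829^2 = 8003241 ≡ 1726 (mod 3713)
10^512 ≡ 1726^2 = 2979076 ≡ 1250 (mod 3713)
10^1024 ≡ 1250^2 = 1562500 ≡ 3040 (mod 3713)
10^2048 ≡ 3040^2 = 9241600 ≡ 3656 (mod 3713)
3712 = 2048 + 1024 + 512 + 128 in binary powers of 2.
So 10^3712 ≡ 3656 · 3040 · 1250 · 2829 ≡ 2550 (mod 3713).
Since 2550 ≠ 1, base 10 is a Fermat witness: 3713 is composite.

2550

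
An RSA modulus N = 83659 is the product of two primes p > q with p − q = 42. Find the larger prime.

Since p = q + 42, we have 83659 = q(q + 42), so q² + 42q − 83659 = 0.
Discriminant: 42² + 4·83659 = 1764 + 334636 = 336400; √336400 = 580.
q = (−42 + 580)/2 = 269, and p = q + 42 = 311.
Check: 269 · 311 = 83659.

311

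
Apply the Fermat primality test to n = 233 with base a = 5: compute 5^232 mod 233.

1

5^1 ≡ 5 (mod 233)
5^2 ≡ 5^2 = 25 ≡ 25 (mod 233)
5^4 ≡ 25^2 = 625 ≡ 159 (mod 233)
5^8 ≡ 159^2 = 25281 ≡ 117 (mod 233)
5^16 ≡ 117^2 = 13689 ≡ 175 (mod 233)
5^32 ≡ 175^2 = 30625 ≡ 102 (mod 233)
5^64 ≡ 102^2 = 10404 ≡ 152 (mod 233)
5^128 ≡ 152^2 = 23104 ≡ 37 (mod 233)
232 = 128 + 64 + 32 + 8 in binary powers of 2.
So 5^232 ≡ 37 · 152 · 102 · 117 ≡ 1 (mod 233).
Since the result is 1, base 5 gives no evidence that 233 is composite.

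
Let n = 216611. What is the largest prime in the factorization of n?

67

216611 = 53 · 4087
4087 = 61 · 67
67 is prime.
So 216611 = 53 · 61 · 67; the largest prime factor is 67.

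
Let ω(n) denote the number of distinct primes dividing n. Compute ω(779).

2

779 = 19 · 41
779 = 19 · 41, which has 2 distinct prime factors.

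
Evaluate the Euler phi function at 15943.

15688

Factor: 15943 = 107 · 149.
φ(15943) = (107−1) · (149−1) = 106 · 148 = 15688.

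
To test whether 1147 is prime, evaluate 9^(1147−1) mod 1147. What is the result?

9^1 ≡ 9 (mod 1147)
9^2 ≡ 9^2 = 81 ≡ 81 (mod 1147)
9^4 ≡ 81^2 = 6561 ≡ 826 (mod 1147)
9^8 ≡ 826^2 = 682276 ≡ 958 (mod 1147)
9^16 ≡ 958^2 = 917764 ≡ 164 (mod 1147)
9^32 ≡ 164^2 = 26896 ≡ 515 (mod 1147)
9^64 ≡ 515^2 = 265225 ≡ 268 (mod 1147)
9^128 ≡ 268^2 = 71824 ≡ 710 (mod 1147)
9^256 ≡ 710^2 = 504100 ≡ 567 (mod 1147)
9^512 ≡ 567^2 = 321489 ≡ 329 (mod 1147)
9^1024 ≡ 329^2 = 108241 ≡ 423 (mod 1147)
1146 = 1024 + 64 + 32 + 16 + 8 + 2 in binary powers of 2.
So 9^1146 ≡ 423 · 268 · 515 · 164 · 958 · 81 ≡ 1062 (mod 1147).
Since 1062 ≠ 1, base 9 is a Fermat witness: 1147 is composite.

1062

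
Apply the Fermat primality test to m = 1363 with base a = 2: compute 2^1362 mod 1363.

361

2^1 ≡ 2 (mod 1363)
2^2 ≡ 2^2 = 4 ≡ 4 (mod 1363)
2^4 ≡ 4^2 = 16 ≡ 16 (mod 1363)
2^8 ≡ 16^2 = 256 ≡ 256 (mod 1363)
2^16 ≡ 256^2 = 65536 ≡ 112 (mod 1363)
2^32 ≡ 112^2 = 12544 ≡ 277 (mod 1363)
2^64 ≡ 277^2 = 76729 ≡ 401 (mod 1363)
2^128 ≡ 401^2 = 160801 ≡ 1330 (mod 1363)
2^256 ≡ 1330^2 = 1768900 ≡ 1089 (mod 1363)
2^512 ≡ 1089^2 = 1185921 ≡ 111 (mod 1363)
2^1024 ≡ 111^2 = 12321 ≡ 54 (mod 1363)
1362 = 1024 + 256 + 64 + 16 + 2 in binary powers of 2.
So 2^1362 ≡ 54 · 1089 · 401 · 112 · 4 ≡ 361 (mod 1363).
Since 361 ≠ 1, base 2 is a Fermat witness: 1363 is composite.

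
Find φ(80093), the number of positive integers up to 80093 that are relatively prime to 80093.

72000

Factor: 80093 = 13 · 61 · 101.
φ(80093) = (13−1) · (61−1) · (101−1) = 12 · 60 · 100 = 72000.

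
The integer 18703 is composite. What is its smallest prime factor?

59

18703 is odd.
Digit sum 19, not divisible by 3.
Ends in 3: not divisible by 5.
7: 18703 = 7·2671 + 6
11: 18703 = 11·1700 + 3
13: 18703 = 13·1438 + 9
17: 18703 = 17·1100 + 3
19: 18703 = 19·984 + 7
23: 18703 = 23·813 + 4
29: 18703 = 29·644 + 27
31: 18703 = 31·603 + 10
37: 18703 = 37·505 + 18
41: 18703 = 41·456 + 7
43: 18703 = 43·434 + 41
47: 18703 = 47·397 + 44
53: 18703 = 53·352 + 47
59: 18703 = 59·317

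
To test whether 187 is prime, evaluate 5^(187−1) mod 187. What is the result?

5^1 ≡ 5 (mod 187)
5^2 ≡ 5^2 = 25 ≡ 25 (mod 187)
5^4 ≡ 25^2 = 625 ≡ 64 (mod 187)
5^8 ≡ 64^2 = 4096 ≡ 169 (mod 187)
5^16 ≡ 169^2 = 28561 ≡ 137 (mod 187)
5^32 ≡ 137^2 = 18769 ≡ 69 (mod 187)
5^64 ≡ 69^2 = 4761 ≡ 86 (mod 187)
5^128 ≡ 86^2 = 7396 ≡ 103 (mod 187)
186 = 128 + 32 + 16 + 8 + 2 in binary powers of 2.
So 5^186 ≡ 103 · 69 · 137 · 169 · 25 ≡ 60 (mod 187).
Since 60 ≠ 1, base 5 is a Fermat witness: 187 is composite.

60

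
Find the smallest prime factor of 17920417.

17920417 is odd.
Digit sum 31, not divisible by 3.
Ends in 7: not divisible by 5.
7: 17920417 = 7·2560059 + 4
11: 17920417 = 11·1629128 + 9
13: 17920417 = 13·1378493 + 8
17: 17920417 = 17·1054142 + 3
19: 17920417 = 19·943179 + 16
23: 17920417 = 23·779148 + 13
29: 17920417 = 29·617945 + 12
31: 17920417 = 31·578077 + 30
37: 17920417 = 37·484335 + 22
41: 17920417 = 41·437083 + 14
43: 17920417 = 43·416753 + 38
47: 17920417 = 47·381285 + 22
53: 17920417 = 53·338121 + 4
59: 17920417 = 59·303735 + 52
61: 17920417 = 61·293777 + 20
67: 17920417 = 67·267468 + 61
71: 17920417 = 71·252400 + 17
73: 17920417 = 73·245485 + 12
79: 17920417 = 79·226840 + 57
83: 17920417 = 83·215908 + 53
89: 17920417 = 89·201353

89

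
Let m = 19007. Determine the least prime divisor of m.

19007 is odd.
Digit sum 17, not divisible by 3.
Ends in 7: not divisible by 5.
7: 19007 = 7·2715 + 2
11: 19007 = 11·1727 + 10
13: 19007 = 13·1462 + 1
17: 19007 = 17·1118 + 1
19: 19007 = 19·1000 + 7
23: 19007 = 23·826 + 9
29: 19007 = 29·655 + 12
31: 19007 = 31·613 + 4
37: 19007 = 37·513 + 26
41: 19007 = 41·463 + 24
43: 19007 = 43·442 + 1
47: 19007 = 47·404 + 19
53: 19007 = 53·358 + 33
59: 19007 = 59·322 + 9
61: 19007 = 61·311 + 36
67: 19007 = 67·283 + 46
71: 19007 = 71·267 + 50
73: 19007 = 73·260 + 27
79: 19007 = 79·240 + 47
83: 19007 = 83·229

83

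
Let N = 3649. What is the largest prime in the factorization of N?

89

3649 = 41 · 89
89 is prime.
So 3649 = 41 · 89; the largest prime factor is 89.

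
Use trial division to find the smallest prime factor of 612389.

19

612389 is odd.
Digit sum 29, not divisible by 3.
Ends in 9: not divisible by 5.
7: 612389 = 7·87484 + 1
11: 612389 = 11·55671 + 8
13: 612389 = 13·47106 + 11
17: 612389 = 17·36022 + 15
19: 612389 = 19·32231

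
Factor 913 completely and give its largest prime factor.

913 = 11 · 83
83 is prime.
So 913 = 11 · 83; the largest prime factor is 83.

83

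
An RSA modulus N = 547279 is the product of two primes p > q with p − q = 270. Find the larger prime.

Since p = q + 270, we have 547279 = q(q + 270), so q² + 270q − 547279 = 0.
Discriminant: 270² + 4·547279 = 72900 + 2189116 = 2262016; √2262016 = 1504.
q = (−270 + 1504)/2 = 617, and p = q + 270 = 887.
Check: 617 · 887 = 547279.

887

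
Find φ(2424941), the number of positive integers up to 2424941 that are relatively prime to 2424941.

Factor: 2424941 = 107 · 131 · 173.
φ(2424941) = (107−1) · (131−1) · (173−1) = 106 · 130 · 172 = 2370160.

2370160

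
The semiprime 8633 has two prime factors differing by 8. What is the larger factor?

97

Since p = q + 8, we have 8633 = q(q + 8), so q² + 8q − 8633 = 0.
Discriminant: 8² + 4·8633 = 64 + 34532 = 34596; √34596 = 186.
q = (−8 + 186)/2 = 89, and p = q + 8 = 97.
Check: 89 · 97 = 8633.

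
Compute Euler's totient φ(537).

Factor: 537 = 3 · 179.
φ(537) = (3−1) · (179−1) = 2 · 178 = 356.

356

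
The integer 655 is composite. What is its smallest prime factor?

655 is odd.
Digit sum 16, not divisible by 3.
Ends in 5: divisible by 5.

5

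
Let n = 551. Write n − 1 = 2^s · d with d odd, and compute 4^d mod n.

245

551 − 1 = 550 = 2^1 · 275, so d = 275.
4^1 ≡ 4 (mod 551)
4^2 ≡ 4^2 = 16 ≡ 16 (mod 551)
4^4 ≡ 16^2 = 256 ≡ 256 (mod 551)
4^8 ≡ 256^2 = 65536 ≡ 518 (mod 551)
4^16 ≡ 518^2 = 268324 ≡ 538 (mod 551)
4^32 ≡ 538^2 = 289444 ≡ 169 (mod 551)
4^64 ≡ 169^2 = 28561 ≡ 460 (mod 551)
4^128 ≡ 460^2 = 211600 ≡ 16 (mod 551)
4^256 ≡ 16^2 = 256 ≡ 256 (mod 551)
275 = 256 + 16 + 2 + 1 in binary powers of 2.
So 4^275 ≡ 256 · 538 · 16 · 4 ≡ 245 (mod 551).
Squaring chain: 245; never reaches −1, so base 4 is a Miller–Rabin witness that 551 is composite.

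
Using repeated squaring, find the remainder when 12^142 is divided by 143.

1

12^1 ≡ 12 (mod 143)
12^2 ≡ 12^2 = 144 ≡ 1 (mod 143)
12^4 ≡ 1^2 = 1 ≡ 1 (mod 143)
12^8 ≡ 1^2 = 1 ≡ 1 (mod 143)
12^16 ≡ 1^2 = 1 ≡ 1 (mod 143)
12^32 ≡ 1^2 = 1 ≡ 1 (mod 143)
12^64 ≡ 1^2 = 1 ≡ 1 (mod 143)
12^128 ≡ 1^2 = 1 ≡ 1 (mod 143)
142 = 128 + 8 + 4 + 2 in binary powers of 2.
So 12^142 ≡ 1 · 1 · 1 · 1 ≡ 1 (mod 143).
Since the result is 1, base 12 gives no evidence that 143 is composite.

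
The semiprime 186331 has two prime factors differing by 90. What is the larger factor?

479

Since p = q + 90, we have 186331 = q(q + 90), so q² + 90q − 186331 = 0.
Discriminant: 90² + 4·186331 = 8100 + 745324 = 753424; √753424 = 868.
q = (−90 + 868)/2 = 389, and p = q + 90 = 479.
Check: 389 · 479 = 186331.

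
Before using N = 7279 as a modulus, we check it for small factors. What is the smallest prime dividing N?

7279 is odd.
Digit sum 25, not divisible by 3.
Ends in 9: not divisible by 5.
7: 7279 = 7·1039 + 6
11: 7279 = 11·661 + 8
13: 7279 = 13·559 + 12
17: 7279 = 17·428 + 3
19: 7279 = 19·383 + 2
23: 7279 = 23·316 + 11
29: 7279 = 29·251

29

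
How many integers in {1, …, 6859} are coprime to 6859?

6498

Factor: 6859 = 19^3.
φ(6859) = 19^2·(19−1) = 6498.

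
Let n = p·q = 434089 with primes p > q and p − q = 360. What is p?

Since p = q + 360, we have 434089 = q(q + 360), so q² + 360q − 434089 = 0.
Discriminant: 360² + 4·434089 = 129600 + 1736356 = 1865956; √1865956 = 1366.
q = (−360 + 1366)/2 = 503, and p = q + 360 = 863.
Check: 503 · 863 = 434089.

863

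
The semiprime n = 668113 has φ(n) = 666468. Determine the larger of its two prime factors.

919

φ(n) = (p−1)(q−1) = n − (p+q) + 1, so p + q = 668113 − 666468 + 1 = 1646.
p and q are the roots of t² − 1646t + 668113 = 0.
Discriminant: 1646² − 4·668113 = 2709316 − 2672452 = 36864; √36864 = 192.
q = (1646 − 192)/2 = 727, p = (1646 + 192)/2 = 919.
Check: 727 · 919 = 668113.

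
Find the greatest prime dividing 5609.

79

5609 = 71 · 79
79 is prime.
So 5609 = 71 · 79; the largest prime factor is 79.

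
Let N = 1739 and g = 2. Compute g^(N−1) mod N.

2^1 ≡ 2 (mod 1739)
2^2 ≡ 2^2 = 4 ≡ 4 (mod 1739)
2^4 ≡ 4^2 = 16 ≡ 16 (mod 1739)
2^8 ≡ 16^2 = 256 ≡ 256 (mod 1739)
2^16 ≡ 256^2 = 65536 ≡ 1193 (mod 1739)
2^32 ≡ 1193^2 = 1423249 ≡ 747 (mod 1739)
2^64 ≡ 747^2 = 558009 ≡ 1529 (mod 1739)
2^128 ≡ 1529^2 = 2337841 ≡ 625 (mod 1739)
2^256 ≡ 625^2 = 390625 ≡ 1089 (mod 1739)
2^512 ≡ 1089^2 = 1185921 ≡ 1662 (mod 1739)
2^1024 ≡ 1662^2 = 2762244 ≡ 712 (mod 1739)
1738 = 1024 + 512 + 128 + 64 + 8 + 2 in binary powers of 2.
So 2^1738 ≡ 712 · 1662 · 625 · 1529 · 256 · 4 ≡ 1283 (mod 1739).
Since 1283 ≠ 1, base 2 is a Fermat witness: 1739 is composite.

1283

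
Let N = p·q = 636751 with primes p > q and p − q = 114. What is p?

Since p = q + 114, we have 636751 = q(q + 114), so q² + 114q − 636751 = 0.
Discriminant: 114² + 4·636751 = 12996 + 2547004 = 2560000; √2560000 = 1600.
q = (−114 + 1600)/2 = 743, and p = q + 114 = 857.
Check: 743 · 857 = 636751.

857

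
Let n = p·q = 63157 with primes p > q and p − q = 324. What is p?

Since p = q + 324, we have 63157 = q(q + 324), so q² + 324q − 63157 = 0.
Discriminant: 324² + 4·63157 = 104976 + 252628 = 357604; √357604 = 598.
q = (−324 + 598)/2 = 137, and p = q + 324 = 461.
Check: 137 · 461 = 63157.

461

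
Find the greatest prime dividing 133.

19

133 = 7 · 19
19 is prime.
So 133 = 7 · 19; the largest prime factor is 19.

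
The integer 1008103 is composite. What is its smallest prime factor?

1008103 is odd.
Digit sum 13, not divisible by 3.
Ends in 3: not divisible by 5.
7: 1008103 = 7·144014 + 5
11: 1008103 = 11·91645 + 8
13: 1008103 = 13·77546 + 5
17: 1008103 = 17·59300 + 3
19: 1008103 = 19·53058 + 1
23: 1008103 = 23·43830 + 13
29: 1008103 = 29·34762 + 5
31: 1008103 = 31·32519 + 14
37: 1008103 = 37·27246 + 1
41: 1008103 = 41·24587 + 36
43: 1008103 = 43·23444 + 11
47: 1008103 = 47·21449

47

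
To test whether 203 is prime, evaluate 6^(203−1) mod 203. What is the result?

6^1 ≡ 6 (mod 203)
6^2 ≡ 6^2 = 36 ≡ 36 (mod 203)
6^4 ≡ 36^2 = 1296 ≡ 78 (mod 203)
6^8 ≡ 78^2 = 6084 ≡ 197 (mod 203)
6^16 ≡ 197^2 = 38809 ≡ 36 (mod 203)
6^32 ≡ 36^2 = 1296 ≡ 78 (mod 203)
6^64 ≡ 78^2 = 6084 ≡ 197 (mod 203)
6^128 ≡ 197^2 = 38809 ≡ 36 (mod 203)
202 = 128 + 64 + 8 + 2 in binary powers of 2.
So 6^202 ≡ 36 · 197 · 197 · 36 ≡ 169 (mod 203).
Since 169 ≠ 1, base 6 is a Fermat witness: 203 is composite.

169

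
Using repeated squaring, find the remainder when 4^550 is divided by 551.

4^1 ≡ 4 (mod 551)
4^2 ≡ 4^2 = 16 ≡ 16 (mod 551)
4^4 ≡ 16^2 = 256 ≡ 256 (mod 551)
4^8 ≡ 256^2 = 65536 ≡ 518 (mod 551)
4^16 ≡ 518^2 = 268324 ≡ 538 (mod 551)
4^32 ≡ 538^2 = 289444 ≡ 169 (mod 551)
4^64 ≡ 169^2 = 28561 ≡ 460 (mod 551)
4^128 ≡ 460^2 = 211600 ≡ 16 (mod 551)
4^256 ≡ 16^2 = 256 ≡ 256 (mod 551)
4^512 ≡ 256^2 = 65536 ≡ 518 (mod 551)
550 = 512 + 32 + 4 + 2 in binary powers of 2.
So 4^550 ≡ 518 · 169 · 256 · 16 ≡ 517 (mod 551).
Since 517 ≠ 1, base 4 is a Fermat witness: 551 is composite.

517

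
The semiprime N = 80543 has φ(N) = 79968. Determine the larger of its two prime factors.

337

φ(n) = (p−1)(q−1) = n − (p+q) + 1, so p + q = 80543 − 79968 + 1 = 576.
p and q are the roots of t² − 576t + 80543 = 0.
Discriminant: 576² − 4·80543 = 331776 − 322172 = 9604; √9604 = 98.
q = (576 − 98)/2 = 239, p = (576 + 98)/2 = 337.
Check: 239 · 337 = 80543.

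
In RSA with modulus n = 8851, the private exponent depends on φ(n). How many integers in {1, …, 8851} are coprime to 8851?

Factor: 8851 = 53 · 167.
φ(8851) = (53−1) · (167−1) = 52 · 166 = 8632.

8632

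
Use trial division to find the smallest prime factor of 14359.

14359 is odd.
Digit sum 22, not divisible by 3.
Ends in 9: not divisible by 5.
7: 14359 = 7·2051 + 2
11: 14359 = 11·1305 + 4
13: 14359 = 13·1104 + 7
17: 14359 = 17·844 + 11
19: 14359 = 19·755 + 14
23: 14359 = 23·624 + 7
29: 14359 = 29·495 + 4
31: 14359 = 31·463 + 6
37: 14359 = 37·388 + 3
41: 14359 = 41·350 + 9
43: 14359 = 43·333 + 40
47: 14359 = 47·305 + 24
53: 14359 = 53·270 + 49
59: 14359 = 59·243 + 22
61: 14359 = 61·235 + 24
67: 14359 = 67·214 + 21
71: 14359 = 71·202 + 17
73: 14359 = 73·196 + 51
79: 14359 = 79·181 + 60
83: 14359 = 83·173

83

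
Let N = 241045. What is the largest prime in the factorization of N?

97

241045 = 5 · 48209
48209 = 7 · 6887
6887 = 71 · 97
97 is prime.
So 241045 = 5 · 7 · 71 · 97; the largest prime factor is 97.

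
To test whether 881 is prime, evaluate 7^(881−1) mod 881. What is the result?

1

7^1 ≡ 7 (mod 881)
7^2 ≡ 7^2 = 49 ≡ 49 (mod 881)
7^4 ≡ 49^2 = 2401 ≡ 639 (mod 881)
7^8 ≡ 639^2 = 408321 ≡ 418 (mod 881)
7^16 ≡ 418^2 = 174724 ≡ 286 (mod 881)
7^32 ≡ 286^2 = 81796 ≡ 744 (mod 881)
7^64 ≡ 744^2 = 553536 ≡ 268 (mod 881)
7^128 ≡ 268^2 = 71824 ≡ 463 (mod 881)
7^256 ≡ 463^2 = 214369 ≡ 286 (mod 881)
7^512 ≡ 286^2 = 81796 ≡ 744 (mod 881)
880 = 512 + 256 + 64 + 32 + 16 in binary powers of 2.
So 7^880 ≡ 744 · 286 · 268 · 744 · 286 ≡ 1 (mod 881).
Since the result is 1, base 7 gives no evidence that 881 is composite.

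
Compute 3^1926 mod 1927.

237

3^1 ≡ 3 (mod 1927)
3^2 ≡ 3^2 = 9 ≡ 9 (mod 1927)
3^4 ≡ 9^2 = 81 ≡ 81 (mod 1927)
3^8 ≡ 81^2 = 6561 ≡ 780 (mod 1927)
3^16 ≡ 780^2 = 608400 ≡ 1395 (mod 1927)
3^32 ≡ 1395^2 = 1946025 ≡ 1682 (mod 1927)
3^64 ≡ 1682^2 = 2829124 ≡ 288 (mod 1927)
3^128 ≡ 288^2 = 82944 ≡ 83 (mod 1927)
3^256 ≡ 83^2 = 6889 ≡ 1108 (mod 1927)
3^512 ≡ 1108^2 = 1227664 ≡ 165 (mod 1927)
3^1024 ≡ 165^2 = 27225 ≡ 247 (mod 1927)
1926 = 1024 + 512 + 256 + 128 + 4 + 2 in binary powers of 2.
So 3^1926 ≡ 247 · 165 · 1108 · 83 · 81 · 9 ≡ 237 (mod 1927).
Since 237 ≠ 1, base 3 is a Fermat witness: 1927 is composite.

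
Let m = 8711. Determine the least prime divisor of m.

31

8711 is odd.
Digit sum 17, not divisible by 3.
Ends in 1: not divisible by 5.
7: 8711 = 7·1244 + 3
11: 8711 = 11·791 + 10
13: 8711 = 13·670 + 1
17: 8711 = 17·512 + 7
19: 8711 = 19·458 + 9
23: 8711 = 23·378 + 17
29: 8711 = 29·300 + 11
31: 8711 = 31·281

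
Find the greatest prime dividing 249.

249 = 3 · 83
83 is prime.
So 249 = 3 · 83; the largest prime factor is 83.

83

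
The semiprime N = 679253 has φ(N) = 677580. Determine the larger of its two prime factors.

983

φ(n) = (p−1)(q−1) = n − (p+q) + 1, so p + q = 679253 − 677580 + 1 = 1674.
p and q are the roots of t² − 1674t + 679253 = 0.
Discriminant: 1674² − 4·679253 = 2802276 − 2717012 = 85264; √85264 = 292.
q = (1674 − 292)/2 = 691, p = (1674 + 292)/2 = 983.
Check: 691 · 983 = 679253.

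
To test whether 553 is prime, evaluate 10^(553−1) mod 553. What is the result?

176

10^1 ≡ 10 (mod 553)
10^2 ≡ 10^2 = 100 ≡ 100 (mod 553)
10^4 ≡ 100^2 = 10000 ≡ 46 (mod 553)
10^8 ≡ 46^2 = 2116 ≡ 457 (mod 553)
10^16 ≡ 457^2 = 208849 ≡ 368 (mod 553)
10^32 ≡ 368^2 = 135424 ≡ 492 (mod 553)
10^64 ≡ 492^2 = 242064 ≡ 403 (mod 553)
10^128 ≡ 403^2 = 162409 ≡ 380 (mod 553)
10^256 ≡ 380^2 = 144400 ≡ 67 (mod 553)
10^512 ≡ 67^2 = 4489 ≡ 65 (mod 553)
552 = 512 + 32 + 8 in binary powers of 2.
So 10^552 ≡ 65 · 492 · 457 ≡ 176 (mod 553).
Since 176 ≠ 1, base 10 is a Fermat witness: 553 is composite.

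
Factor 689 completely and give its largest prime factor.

689 = 13 · 53
53 is prime.
So 689 = 13 · 53; the largest prime factor is 53.

53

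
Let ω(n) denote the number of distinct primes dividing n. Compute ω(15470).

15470 = 2 · 7735
7735 = 5 · 1547
1547 = 7 · 221
221 = 13 · 17
15470 = 2 · 5 · 7 · 13 · 17, which has 5 distinct prime factors.

5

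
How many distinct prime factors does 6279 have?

4

6279 = 3 · 2093
2093 = 7 · 299
299 = 13 · 23
6279 = 3 · 7 · 13 · 23, which has 4 distinct prime factors.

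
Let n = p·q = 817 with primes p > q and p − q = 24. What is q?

19

Since p = q + 24, we have 817 = q(q + 24), so q² + 24q − 817 = 0.
Discriminant: 24² + 4·817 = 576 + 3268 = 3844; √3844 = 62.
q = (−24 + 62)/2 = 19, and p = q + 24 = 43.
Check: 19 · 43 = 817.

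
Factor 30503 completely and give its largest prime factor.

59

30503 = 11 · 2773
2773 = 47 · 59
59 is prime.
So 30503 = 11 · 47 · 59; the largest prime factor is 59.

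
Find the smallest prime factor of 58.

58 is even: 2 divides it.

2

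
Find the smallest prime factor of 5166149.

5166149 is odd.
Digit sum 32, not divisible by 3.
Ends in 9: not divisible by 5.
7: 5166149 = 7·738021 + 2
11: 5166149 = 11·469649 + 10
13: 5166149 = 13·397396 + 1
17: 5166149 = 17·303891 + 2
19: 5166149 = 19·271902 + 11
23: 5166149 = 23·224615 + 4
29: 5166149 = 29·178143 + 2
31: 5166149 = 31·166649 + 30
37: 5166149 = 37·139625 + 24
41: 5166149 = 41·126003 + 26
43: 5166149 = 43·120143

43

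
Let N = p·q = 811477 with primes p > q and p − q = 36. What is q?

Since p = q + 36, we have 811477 = q(q + 36), so q² + 36q − 811477 = 0.
Discriminant: 36² + 4·811477 = 1296 + 3245908 = 3247204; √3247204 = 1802.
q = (−36 + 1802)/2 = 883, and p = q + 36 = 919.
Check: 883 · 919 = 811477.

883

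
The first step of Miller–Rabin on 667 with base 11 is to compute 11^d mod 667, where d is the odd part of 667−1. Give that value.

667 − 1 = 666 = 2^1 · 333, so d = 333.
11^1 ≡ 11 (mod 667)
11^2 ≡ 11^2 = 121 ≡ 121 (mod 667)
11^4 ≡ 121^2 = 14641 ≡ 634 (mod 667)
11^8 ≡ 634^2 = 401956 ≡ 422 (mod 667)
11^16 ≡ 422^2 = 178084 ≡ 662 (mod 667)
11^32 ≡ 662^2 = 438244 ≡ 25 (mod 667)
11^64 ≡ 25^2 = 625 ≡ 625 (mod 667)
11^128 ≡ 625^2 = 390625 ≡ 430 (mod 667)
11^256 ≡ 430^2 = 184900 ≡ 141 (mod 667)
333 = 256 + 64 + 8 + 4 + 1 in binary powers of 2.
So 11^333 ≡ 141 · 625 · 422 · 634 · 11 ≡ 135 (mod 667).
Squaring chain: 135; never reaches −1, so base 11 is a Miller–Rabin witness that 667 is composite.

135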